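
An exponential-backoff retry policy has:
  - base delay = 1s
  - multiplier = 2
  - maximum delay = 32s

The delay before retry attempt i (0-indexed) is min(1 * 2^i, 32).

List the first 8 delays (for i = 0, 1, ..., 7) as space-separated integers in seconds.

Answer: 1 2 4 8 16 32 32 32

Derivation:
Computing each delay:
  i=0: min(1*2^0, 32) = 1
  i=1: min(1*2^1, 32) = 2
  i=2: min(1*2^2, 32) = 4
  i=3: min(1*2^3, 32) = 8
  i=4: min(1*2^4, 32) = 16
  i=5: min(1*2^5, 32) = 32
  i=6: min(1*2^6, 32) = 32
  i=7: min(1*2^7, 32) = 32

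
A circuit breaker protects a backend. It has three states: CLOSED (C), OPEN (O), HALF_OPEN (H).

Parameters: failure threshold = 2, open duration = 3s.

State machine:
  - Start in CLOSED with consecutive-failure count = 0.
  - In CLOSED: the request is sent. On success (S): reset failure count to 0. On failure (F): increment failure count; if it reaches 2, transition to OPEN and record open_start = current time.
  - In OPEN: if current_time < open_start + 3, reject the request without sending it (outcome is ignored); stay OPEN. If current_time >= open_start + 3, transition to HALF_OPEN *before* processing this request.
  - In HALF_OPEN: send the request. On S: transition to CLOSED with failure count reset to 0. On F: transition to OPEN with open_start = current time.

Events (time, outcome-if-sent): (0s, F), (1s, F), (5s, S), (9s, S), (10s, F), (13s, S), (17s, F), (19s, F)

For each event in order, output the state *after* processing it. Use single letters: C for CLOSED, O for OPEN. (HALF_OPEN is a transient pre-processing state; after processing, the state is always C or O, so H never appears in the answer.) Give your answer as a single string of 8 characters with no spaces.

Answer: COCCCCCO

Derivation:
State after each event:
  event#1 t=0s outcome=F: state=CLOSED
  event#2 t=1s outcome=F: state=OPEN
  event#3 t=5s outcome=S: state=CLOSED
  event#4 t=9s outcome=S: state=CLOSED
  event#5 t=10s outcome=F: state=CLOSED
  event#6 t=13s outcome=S: state=CLOSED
  event#7 t=17s outcome=F: state=CLOSED
  event#8 t=19s outcome=F: state=OPEN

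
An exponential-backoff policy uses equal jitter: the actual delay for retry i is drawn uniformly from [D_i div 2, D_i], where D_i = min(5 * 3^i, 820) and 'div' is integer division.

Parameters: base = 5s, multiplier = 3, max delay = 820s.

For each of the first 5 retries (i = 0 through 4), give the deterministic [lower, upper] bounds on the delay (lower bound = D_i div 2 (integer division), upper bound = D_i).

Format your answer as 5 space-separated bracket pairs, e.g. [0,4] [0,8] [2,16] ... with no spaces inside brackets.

Answer: [2,5] [7,15] [22,45] [67,135] [202,405]

Derivation:
Computing bounds per retry:
  i=0: D_i=min(5*3^0,820)=5, bounds=[2,5]
  i=1: D_i=min(5*3^1,820)=15, bounds=[7,15]
  i=2: D_i=min(5*3^2,820)=45, bounds=[22,45]
  i=3: D_i=min(5*3^3,820)=135, bounds=[67,135]
  i=4: D_i=min(5*3^4,820)=405, bounds=[202,405]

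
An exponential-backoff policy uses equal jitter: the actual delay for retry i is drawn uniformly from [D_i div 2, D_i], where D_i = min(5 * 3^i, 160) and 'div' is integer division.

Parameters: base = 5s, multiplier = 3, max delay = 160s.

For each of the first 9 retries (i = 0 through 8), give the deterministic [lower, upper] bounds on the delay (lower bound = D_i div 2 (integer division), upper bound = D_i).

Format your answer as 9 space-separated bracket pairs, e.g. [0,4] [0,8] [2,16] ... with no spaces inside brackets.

Computing bounds per retry:
  i=0: D_i=min(5*3^0,160)=5, bounds=[2,5]
  i=1: D_i=min(5*3^1,160)=15, bounds=[7,15]
  i=2: D_i=min(5*3^2,160)=45, bounds=[22,45]
  i=3: D_i=min(5*3^3,160)=135, bounds=[67,135]
  i=4: D_i=min(5*3^4,160)=160, bounds=[80,160]
  i=5: D_i=min(5*3^5,160)=160, bounds=[80,160]
  i=6: D_i=min(5*3^6,160)=160, bounds=[80,160]
  i=7: D_i=min(5*3^7,160)=160, bounds=[80,160]
  i=8: D_i=min(5*3^8,160)=160, bounds=[80,160]

Answer: [2,5] [7,15] [22,45] [67,135] [80,160] [80,160] [80,160] [80,160] [80,160]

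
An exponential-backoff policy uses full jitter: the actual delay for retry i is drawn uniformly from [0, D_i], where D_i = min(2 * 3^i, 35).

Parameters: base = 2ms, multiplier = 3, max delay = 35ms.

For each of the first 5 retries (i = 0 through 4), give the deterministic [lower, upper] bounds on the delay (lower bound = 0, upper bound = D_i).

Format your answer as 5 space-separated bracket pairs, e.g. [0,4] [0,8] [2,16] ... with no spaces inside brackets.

Computing bounds per retry:
  i=0: D_i=min(2*3^0,35)=2, bounds=[0,2]
  i=1: D_i=min(2*3^1,35)=6, bounds=[0,6]
  i=2: D_i=min(2*3^2,35)=18, bounds=[0,18]
  i=3: D_i=min(2*3^3,35)=35, bounds=[0,35]
  i=4: D_i=min(2*3^4,35)=35, bounds=[0,35]

Answer: [0,2] [0,6] [0,18] [0,35] [0,35]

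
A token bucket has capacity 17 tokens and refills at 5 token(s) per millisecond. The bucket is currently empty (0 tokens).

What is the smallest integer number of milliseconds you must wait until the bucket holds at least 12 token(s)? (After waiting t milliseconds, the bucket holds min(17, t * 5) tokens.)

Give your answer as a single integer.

Need t * 5 >= 12, so t >= 12/5.
Smallest integer t = ceil(12/5) = 3.

Answer: 3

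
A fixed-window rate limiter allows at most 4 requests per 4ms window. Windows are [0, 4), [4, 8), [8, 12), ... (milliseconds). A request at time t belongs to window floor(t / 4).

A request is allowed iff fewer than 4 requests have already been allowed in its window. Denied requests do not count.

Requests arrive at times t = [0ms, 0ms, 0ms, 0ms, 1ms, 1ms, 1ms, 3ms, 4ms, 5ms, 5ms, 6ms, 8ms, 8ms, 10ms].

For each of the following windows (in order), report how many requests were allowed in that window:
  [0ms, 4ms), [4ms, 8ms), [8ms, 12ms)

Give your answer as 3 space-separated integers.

Processing requests:
  req#1 t=0ms (window 0): ALLOW
  req#2 t=0ms (window 0): ALLOW
  req#3 t=0ms (window 0): ALLOW
  req#4 t=0ms (window 0): ALLOW
  req#5 t=1ms (window 0): DENY
  req#6 t=1ms (window 0): DENY
  req#7 t=1ms (window 0): DENY
  req#8 t=3ms (window 0): DENY
  req#9 t=4ms (window 1): ALLOW
  req#10 t=5ms (window 1): ALLOW
  req#11 t=5ms (window 1): ALLOW
  req#12 t=6ms (window 1): ALLOW
  req#13 t=8ms (window 2): ALLOW
  req#14 t=8ms (window 2): ALLOW
  req#15 t=10ms (window 2): ALLOW

Allowed counts by window: 4 4 3

Answer: 4 4 3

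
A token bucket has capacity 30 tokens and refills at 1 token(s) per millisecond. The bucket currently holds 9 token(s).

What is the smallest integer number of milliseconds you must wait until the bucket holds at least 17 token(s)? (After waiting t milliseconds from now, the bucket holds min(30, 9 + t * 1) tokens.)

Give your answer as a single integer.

Need 9 + t * 1 >= 17, so t >= 8/1.
Smallest integer t = ceil(8/1) = 8.

Answer: 8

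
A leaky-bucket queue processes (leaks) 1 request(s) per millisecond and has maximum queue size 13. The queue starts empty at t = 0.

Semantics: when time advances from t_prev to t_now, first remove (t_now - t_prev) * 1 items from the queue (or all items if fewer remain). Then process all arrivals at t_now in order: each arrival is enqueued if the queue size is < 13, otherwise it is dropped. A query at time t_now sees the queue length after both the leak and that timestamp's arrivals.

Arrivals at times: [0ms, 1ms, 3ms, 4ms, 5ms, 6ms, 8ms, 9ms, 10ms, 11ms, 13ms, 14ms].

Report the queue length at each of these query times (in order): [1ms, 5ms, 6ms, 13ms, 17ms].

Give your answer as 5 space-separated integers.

Answer: 1 1 1 1 0

Derivation:
Queue lengths at query times:
  query t=1ms: backlog = 1
  query t=5ms: backlog = 1
  query t=6ms: backlog = 1
  query t=13ms: backlog = 1
  query t=17ms: backlog = 0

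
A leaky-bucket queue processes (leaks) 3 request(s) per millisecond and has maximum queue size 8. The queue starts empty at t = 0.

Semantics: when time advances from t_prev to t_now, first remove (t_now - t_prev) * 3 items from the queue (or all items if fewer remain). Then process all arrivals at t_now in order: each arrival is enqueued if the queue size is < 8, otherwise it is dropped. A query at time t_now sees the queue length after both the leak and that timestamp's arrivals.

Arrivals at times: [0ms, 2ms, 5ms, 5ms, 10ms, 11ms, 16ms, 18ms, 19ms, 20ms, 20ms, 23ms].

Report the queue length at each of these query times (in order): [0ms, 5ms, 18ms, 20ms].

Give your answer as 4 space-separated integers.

Answer: 1 2 1 2

Derivation:
Queue lengths at query times:
  query t=0ms: backlog = 1
  query t=5ms: backlog = 2
  query t=18ms: backlog = 1
  query t=20ms: backlog = 2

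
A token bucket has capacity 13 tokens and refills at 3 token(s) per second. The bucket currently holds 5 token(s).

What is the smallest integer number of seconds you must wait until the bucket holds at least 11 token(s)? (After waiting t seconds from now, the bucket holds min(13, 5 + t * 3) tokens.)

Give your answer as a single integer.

Need 5 + t * 3 >= 11, so t >= 6/3.
Smallest integer t = ceil(6/3) = 2.

Answer: 2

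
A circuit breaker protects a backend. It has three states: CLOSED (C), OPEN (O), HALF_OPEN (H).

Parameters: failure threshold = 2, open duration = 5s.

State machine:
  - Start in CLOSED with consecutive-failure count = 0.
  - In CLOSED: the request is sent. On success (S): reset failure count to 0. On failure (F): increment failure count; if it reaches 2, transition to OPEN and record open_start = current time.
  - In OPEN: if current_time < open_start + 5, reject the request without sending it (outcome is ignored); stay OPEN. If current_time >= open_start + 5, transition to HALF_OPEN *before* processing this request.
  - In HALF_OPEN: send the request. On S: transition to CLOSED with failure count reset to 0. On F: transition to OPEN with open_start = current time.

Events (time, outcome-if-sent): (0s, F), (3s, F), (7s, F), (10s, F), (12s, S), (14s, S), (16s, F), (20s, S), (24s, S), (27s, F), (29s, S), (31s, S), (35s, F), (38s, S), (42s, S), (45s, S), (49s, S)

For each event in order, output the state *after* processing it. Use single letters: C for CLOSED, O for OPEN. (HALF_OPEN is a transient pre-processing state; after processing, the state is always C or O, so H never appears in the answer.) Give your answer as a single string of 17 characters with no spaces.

Answer: COOOOOOOCCCCCCCCC

Derivation:
State after each event:
  event#1 t=0s outcome=F: state=CLOSED
  event#2 t=3s outcome=F: state=OPEN
  event#3 t=7s outcome=F: state=OPEN
  event#4 t=10s outcome=F: state=OPEN
  event#5 t=12s outcome=S: state=OPEN
  event#6 t=14s outcome=S: state=OPEN
  event#7 t=16s outcome=F: state=OPEN
  event#8 t=20s outcome=S: state=OPEN
  event#9 t=24s outcome=S: state=CLOSED
  event#10 t=27s outcome=F: state=CLOSED
  event#11 t=29s outcome=S: state=CLOSED
  event#12 t=31s outcome=S: state=CLOSED
  event#13 t=35s outcome=F: state=CLOSED
  event#14 t=38s outcome=S: state=CLOSED
  event#15 t=42s outcome=S: state=CLOSED
  event#16 t=45s outcome=S: state=CLOSED
  event#17 t=49s outcome=S: state=CLOSED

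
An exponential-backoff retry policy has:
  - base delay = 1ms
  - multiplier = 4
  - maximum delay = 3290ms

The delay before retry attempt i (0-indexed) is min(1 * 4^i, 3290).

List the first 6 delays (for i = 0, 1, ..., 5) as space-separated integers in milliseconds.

Answer: 1 4 16 64 256 1024

Derivation:
Computing each delay:
  i=0: min(1*4^0, 3290) = 1
  i=1: min(1*4^1, 3290) = 4
  i=2: min(1*4^2, 3290) = 16
  i=3: min(1*4^3, 3290) = 64
  i=4: min(1*4^4, 3290) = 256
  i=5: min(1*4^5, 3290) = 1024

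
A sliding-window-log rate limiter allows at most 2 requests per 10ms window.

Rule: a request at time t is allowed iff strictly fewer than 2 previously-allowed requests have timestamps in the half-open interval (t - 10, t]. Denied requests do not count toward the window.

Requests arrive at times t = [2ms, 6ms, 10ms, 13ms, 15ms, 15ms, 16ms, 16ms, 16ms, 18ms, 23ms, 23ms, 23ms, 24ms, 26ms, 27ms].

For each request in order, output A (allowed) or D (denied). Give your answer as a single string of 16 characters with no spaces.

Answer: AADADDADDDADDDAD

Derivation:
Tracking allowed requests in the window:
  req#1 t=2ms: ALLOW
  req#2 t=6ms: ALLOW
  req#3 t=10ms: DENY
  req#4 t=13ms: ALLOW
  req#5 t=15ms: DENY
  req#6 t=15ms: DENY
  req#7 t=16ms: ALLOW
  req#8 t=16ms: DENY
  req#9 t=16ms: DENY
  req#10 t=18ms: DENY
  req#11 t=23ms: ALLOW
  req#12 t=23ms: DENY
  req#13 t=23ms: DENY
  req#14 t=24ms: DENY
  req#15 t=26ms: ALLOW
  req#16 t=27ms: DENY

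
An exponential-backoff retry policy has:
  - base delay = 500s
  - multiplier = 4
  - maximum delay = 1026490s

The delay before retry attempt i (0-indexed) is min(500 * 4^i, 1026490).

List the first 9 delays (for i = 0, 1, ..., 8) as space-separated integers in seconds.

Computing each delay:
  i=0: min(500*4^0, 1026490) = 500
  i=1: min(500*4^1, 1026490) = 2000
  i=2: min(500*4^2, 1026490) = 8000
  i=3: min(500*4^3, 1026490) = 32000
  i=4: min(500*4^4, 1026490) = 128000
  i=5: min(500*4^5, 1026490) = 512000
  i=6: min(500*4^6, 1026490) = 1026490
  i=7: min(500*4^7, 1026490) = 1026490
  i=8: min(500*4^8, 1026490) = 1026490

Answer: 500 2000 8000 32000 128000 512000 1026490 1026490 1026490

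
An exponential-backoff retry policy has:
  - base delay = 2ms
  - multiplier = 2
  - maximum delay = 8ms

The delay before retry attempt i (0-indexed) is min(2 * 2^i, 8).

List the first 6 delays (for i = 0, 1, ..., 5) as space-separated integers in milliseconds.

Answer: 2 4 8 8 8 8

Derivation:
Computing each delay:
  i=0: min(2*2^0, 8) = 2
  i=1: min(2*2^1, 8) = 4
  i=2: min(2*2^2, 8) = 8
  i=3: min(2*2^3, 8) = 8
  i=4: min(2*2^4, 8) = 8
  i=5: min(2*2^5, 8) = 8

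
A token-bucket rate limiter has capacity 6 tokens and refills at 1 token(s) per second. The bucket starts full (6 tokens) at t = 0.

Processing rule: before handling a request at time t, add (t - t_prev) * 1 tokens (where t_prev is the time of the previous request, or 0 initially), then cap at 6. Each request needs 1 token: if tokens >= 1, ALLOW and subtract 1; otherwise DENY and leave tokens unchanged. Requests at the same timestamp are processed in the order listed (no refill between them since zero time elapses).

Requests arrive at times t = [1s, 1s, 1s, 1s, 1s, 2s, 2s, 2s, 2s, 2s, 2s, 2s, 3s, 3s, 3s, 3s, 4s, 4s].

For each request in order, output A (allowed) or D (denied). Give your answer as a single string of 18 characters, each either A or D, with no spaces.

Answer: AAAAAAADDDDDADDDAD

Derivation:
Simulating step by step:
  req#1 t=1s: ALLOW
  req#2 t=1s: ALLOW
  req#3 t=1s: ALLOW
  req#4 t=1s: ALLOW
  req#5 t=1s: ALLOW
  req#6 t=2s: ALLOW
  req#7 t=2s: ALLOW
  req#8 t=2s: DENY
  req#9 t=2s: DENY
  req#10 t=2s: DENY
  req#11 t=2s: DENY
  req#12 t=2s: DENY
  req#13 t=3s: ALLOW
  req#14 t=3s: DENY
  req#15 t=3s: DENY
  req#16 t=3s: DENY
  req#17 t=4s: ALLOW
  req#18 t=4s: DENY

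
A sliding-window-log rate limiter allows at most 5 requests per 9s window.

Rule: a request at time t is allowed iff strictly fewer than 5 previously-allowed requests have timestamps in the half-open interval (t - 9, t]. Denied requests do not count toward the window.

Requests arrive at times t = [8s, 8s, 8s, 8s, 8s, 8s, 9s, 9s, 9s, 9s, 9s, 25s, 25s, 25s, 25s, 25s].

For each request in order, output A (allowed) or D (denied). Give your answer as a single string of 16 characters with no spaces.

Answer: AAAAADDDDDDAAAAA

Derivation:
Tracking allowed requests in the window:
  req#1 t=8s: ALLOW
  req#2 t=8s: ALLOW
  req#3 t=8s: ALLOW
  req#4 t=8s: ALLOW
  req#5 t=8s: ALLOW
  req#6 t=8s: DENY
  req#7 t=9s: DENY
  req#8 t=9s: DENY
  req#9 t=9s: DENY
  req#10 t=9s: DENY
  req#11 t=9s: DENY
  req#12 t=25s: ALLOW
  req#13 t=25s: ALLOW
  req#14 t=25s: ALLOW
  req#15 t=25s: ALLOW
  req#16 t=25s: ALLOW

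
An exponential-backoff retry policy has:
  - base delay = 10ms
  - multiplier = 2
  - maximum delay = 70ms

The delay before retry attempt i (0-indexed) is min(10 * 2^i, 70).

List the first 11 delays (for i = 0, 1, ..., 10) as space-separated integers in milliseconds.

Computing each delay:
  i=0: min(10*2^0, 70) = 10
  i=1: min(10*2^1, 70) = 20
  i=2: min(10*2^2, 70) = 40
  i=3: min(10*2^3, 70) = 70
  i=4: min(10*2^4, 70) = 70
  i=5: min(10*2^5, 70) = 70
  i=6: min(10*2^6, 70) = 70
  i=7: min(10*2^7, 70) = 70
  i=8: min(10*2^8, 70) = 70
  i=9: min(10*2^9, 70) = 70
  i=10: min(10*2^10, 70) = 70

Answer: 10 20 40 70 70 70 70 70 70 70 70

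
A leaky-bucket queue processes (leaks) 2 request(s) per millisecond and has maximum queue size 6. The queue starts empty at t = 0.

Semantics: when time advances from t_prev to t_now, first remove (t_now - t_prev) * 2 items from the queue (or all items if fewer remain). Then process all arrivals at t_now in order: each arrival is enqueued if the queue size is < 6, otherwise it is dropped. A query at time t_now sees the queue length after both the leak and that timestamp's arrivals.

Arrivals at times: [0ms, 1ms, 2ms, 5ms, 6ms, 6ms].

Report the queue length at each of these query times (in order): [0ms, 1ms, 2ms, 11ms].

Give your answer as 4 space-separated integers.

Answer: 1 1 1 0

Derivation:
Queue lengths at query times:
  query t=0ms: backlog = 1
  query t=1ms: backlog = 1
  query t=2ms: backlog = 1
  query t=11ms: backlog = 0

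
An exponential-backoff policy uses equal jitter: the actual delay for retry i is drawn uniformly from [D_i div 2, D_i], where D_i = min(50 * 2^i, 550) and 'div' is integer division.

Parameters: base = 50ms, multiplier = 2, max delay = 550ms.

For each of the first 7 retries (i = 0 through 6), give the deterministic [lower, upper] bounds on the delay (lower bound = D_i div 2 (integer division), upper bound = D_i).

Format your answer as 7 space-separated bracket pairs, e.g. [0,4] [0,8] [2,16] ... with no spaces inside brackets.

Computing bounds per retry:
  i=0: D_i=min(50*2^0,550)=50, bounds=[25,50]
  i=1: D_i=min(50*2^1,550)=100, bounds=[50,100]
  i=2: D_i=min(50*2^2,550)=200, bounds=[100,200]
  i=3: D_i=min(50*2^3,550)=400, bounds=[200,400]
  i=4: D_i=min(50*2^4,550)=550, bounds=[275,550]
  i=5: D_i=min(50*2^5,550)=550, bounds=[275,550]
  i=6: D_i=min(50*2^6,550)=550, bounds=[275,550]

Answer: [25,50] [50,100] [100,200] [200,400] [275,550] [275,550] [275,550]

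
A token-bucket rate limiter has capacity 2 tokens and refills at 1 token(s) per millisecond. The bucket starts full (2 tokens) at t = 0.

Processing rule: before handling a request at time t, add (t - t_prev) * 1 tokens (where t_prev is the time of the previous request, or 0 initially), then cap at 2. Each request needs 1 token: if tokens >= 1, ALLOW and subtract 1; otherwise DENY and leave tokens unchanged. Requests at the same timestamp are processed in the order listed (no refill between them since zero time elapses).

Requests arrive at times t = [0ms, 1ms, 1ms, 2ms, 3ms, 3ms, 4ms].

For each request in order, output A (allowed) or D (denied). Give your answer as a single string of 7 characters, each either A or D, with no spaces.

Answer: AAAAADA

Derivation:
Simulating step by step:
  req#1 t=0ms: ALLOW
  req#2 t=1ms: ALLOW
  req#3 t=1ms: ALLOW
  req#4 t=2ms: ALLOW
  req#5 t=3ms: ALLOW
  req#6 t=3ms: DENY
  req#7 t=4ms: ALLOW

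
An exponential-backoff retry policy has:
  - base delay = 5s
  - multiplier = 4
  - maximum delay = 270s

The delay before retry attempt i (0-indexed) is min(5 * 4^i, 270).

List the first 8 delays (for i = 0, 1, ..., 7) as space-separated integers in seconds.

Computing each delay:
  i=0: min(5*4^0, 270) = 5
  i=1: min(5*4^1, 270) = 20
  i=2: min(5*4^2, 270) = 80
  i=3: min(5*4^3, 270) = 270
  i=4: min(5*4^4, 270) = 270
  i=5: min(5*4^5, 270) = 270
  i=6: min(5*4^6, 270) = 270
  i=7: min(5*4^7, 270) = 270

Answer: 5 20 80 270 270 270 270 270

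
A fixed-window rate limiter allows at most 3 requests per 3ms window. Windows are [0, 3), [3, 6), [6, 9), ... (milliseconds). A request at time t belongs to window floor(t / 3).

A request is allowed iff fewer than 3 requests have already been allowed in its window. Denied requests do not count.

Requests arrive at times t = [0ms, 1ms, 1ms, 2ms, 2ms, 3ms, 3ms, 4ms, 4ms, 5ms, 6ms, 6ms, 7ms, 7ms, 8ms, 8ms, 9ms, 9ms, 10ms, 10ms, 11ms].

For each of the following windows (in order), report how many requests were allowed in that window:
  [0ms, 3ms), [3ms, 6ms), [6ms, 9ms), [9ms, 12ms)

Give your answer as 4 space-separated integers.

Answer: 3 3 3 3

Derivation:
Processing requests:
  req#1 t=0ms (window 0): ALLOW
  req#2 t=1ms (window 0): ALLOW
  req#3 t=1ms (window 0): ALLOW
  req#4 t=2ms (window 0): DENY
  req#5 t=2ms (window 0): DENY
  req#6 t=3ms (window 1): ALLOW
  req#7 t=3ms (window 1): ALLOW
  req#8 t=4ms (window 1): ALLOW
  req#9 t=4ms (window 1): DENY
  req#10 t=5ms (window 1): DENY
  req#11 t=6ms (window 2): ALLOW
  req#12 t=6ms (window 2): ALLOW
  req#13 t=7ms (window 2): ALLOW
  req#14 t=7ms (window 2): DENY
  req#15 t=8ms (window 2): DENY
  req#16 t=8ms (window 2): DENY
  req#17 t=9ms (window 3): ALLOW
  req#18 t=9ms (window 3): ALLOW
  req#19 t=10ms (window 3): ALLOW
  req#20 t=10ms (window 3): DENY
  req#21 t=11ms (window 3): DENY

Allowed counts by window: 3 3 3 3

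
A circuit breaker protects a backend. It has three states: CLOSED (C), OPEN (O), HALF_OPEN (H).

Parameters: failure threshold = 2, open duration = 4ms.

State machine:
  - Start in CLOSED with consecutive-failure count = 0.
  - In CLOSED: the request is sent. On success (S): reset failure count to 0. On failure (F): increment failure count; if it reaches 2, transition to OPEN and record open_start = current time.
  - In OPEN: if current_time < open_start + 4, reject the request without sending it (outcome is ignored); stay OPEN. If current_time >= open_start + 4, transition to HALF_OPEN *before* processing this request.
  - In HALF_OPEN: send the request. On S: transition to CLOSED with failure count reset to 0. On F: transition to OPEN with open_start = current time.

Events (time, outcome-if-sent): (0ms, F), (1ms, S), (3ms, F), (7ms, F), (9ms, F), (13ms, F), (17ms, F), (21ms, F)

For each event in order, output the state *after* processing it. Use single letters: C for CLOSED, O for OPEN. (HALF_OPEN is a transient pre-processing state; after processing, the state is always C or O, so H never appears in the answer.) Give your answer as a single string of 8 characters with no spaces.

State after each event:
  event#1 t=0ms outcome=F: state=CLOSED
  event#2 t=1ms outcome=S: state=CLOSED
  event#3 t=3ms outcome=F: state=CLOSED
  event#4 t=7ms outcome=F: state=OPEN
  event#5 t=9ms outcome=F: state=OPEN
  event#6 t=13ms outcome=F: state=OPEN
  event#7 t=17ms outcome=F: state=OPEN
  event#8 t=21ms outcome=F: state=OPEN

Answer: CCCOOOOO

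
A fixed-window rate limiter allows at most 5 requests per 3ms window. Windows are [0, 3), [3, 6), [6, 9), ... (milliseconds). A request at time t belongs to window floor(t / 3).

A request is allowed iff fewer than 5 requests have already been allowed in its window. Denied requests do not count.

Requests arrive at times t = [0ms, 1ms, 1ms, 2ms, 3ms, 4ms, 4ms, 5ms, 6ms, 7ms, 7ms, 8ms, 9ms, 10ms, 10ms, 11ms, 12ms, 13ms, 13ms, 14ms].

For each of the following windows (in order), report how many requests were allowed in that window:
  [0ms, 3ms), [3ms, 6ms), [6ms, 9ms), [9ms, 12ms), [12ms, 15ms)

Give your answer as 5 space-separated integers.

Answer: 4 4 4 4 4

Derivation:
Processing requests:
  req#1 t=0ms (window 0): ALLOW
  req#2 t=1ms (window 0): ALLOW
  req#3 t=1ms (window 0): ALLOW
  req#4 t=2ms (window 0): ALLOW
  req#5 t=3ms (window 1): ALLOW
  req#6 t=4ms (window 1): ALLOW
  req#7 t=4ms (window 1): ALLOW
  req#8 t=5ms (window 1): ALLOW
  req#9 t=6ms (window 2): ALLOW
  req#10 t=7ms (window 2): ALLOW
  req#11 t=7ms (window 2): ALLOW
  req#12 t=8ms (window 2): ALLOW
  req#13 t=9ms (window 3): ALLOW
  req#14 t=10ms (window 3): ALLOW
  req#15 t=10ms (window 3): ALLOW
  req#16 t=11ms (window 3): ALLOW
  req#17 t=12ms (window 4): ALLOW
  req#18 t=13ms (window 4): ALLOW
  req#19 t=13ms (window 4): ALLOW
  req#20 t=14ms (window 4): ALLOW

Allowed counts by window: 4 4 4 4 4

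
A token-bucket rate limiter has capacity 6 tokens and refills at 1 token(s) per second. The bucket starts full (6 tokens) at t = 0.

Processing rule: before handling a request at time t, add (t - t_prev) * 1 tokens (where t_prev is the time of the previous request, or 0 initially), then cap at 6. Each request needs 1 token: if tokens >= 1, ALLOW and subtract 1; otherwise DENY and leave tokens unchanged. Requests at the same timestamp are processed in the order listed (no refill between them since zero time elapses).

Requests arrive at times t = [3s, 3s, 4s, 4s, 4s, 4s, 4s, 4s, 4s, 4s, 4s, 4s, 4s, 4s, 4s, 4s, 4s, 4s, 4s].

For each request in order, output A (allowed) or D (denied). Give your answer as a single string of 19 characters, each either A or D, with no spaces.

Simulating step by step:
  req#1 t=3s: ALLOW
  req#2 t=3s: ALLOW
  req#3 t=4s: ALLOW
  req#4 t=4s: ALLOW
  req#5 t=4s: ALLOW
  req#6 t=4s: ALLOW
  req#7 t=4s: ALLOW
  req#8 t=4s: DENY
  req#9 t=4s: DENY
  req#10 t=4s: DENY
  req#11 t=4s: DENY
  req#12 t=4s: DENY
  req#13 t=4s: DENY
  req#14 t=4s: DENY
  req#15 t=4s: DENY
  req#16 t=4s: DENY
  req#17 t=4s: DENY
  req#18 t=4s: DENY
  req#19 t=4s: DENY

Answer: AAAAAAADDDDDDDDDDDD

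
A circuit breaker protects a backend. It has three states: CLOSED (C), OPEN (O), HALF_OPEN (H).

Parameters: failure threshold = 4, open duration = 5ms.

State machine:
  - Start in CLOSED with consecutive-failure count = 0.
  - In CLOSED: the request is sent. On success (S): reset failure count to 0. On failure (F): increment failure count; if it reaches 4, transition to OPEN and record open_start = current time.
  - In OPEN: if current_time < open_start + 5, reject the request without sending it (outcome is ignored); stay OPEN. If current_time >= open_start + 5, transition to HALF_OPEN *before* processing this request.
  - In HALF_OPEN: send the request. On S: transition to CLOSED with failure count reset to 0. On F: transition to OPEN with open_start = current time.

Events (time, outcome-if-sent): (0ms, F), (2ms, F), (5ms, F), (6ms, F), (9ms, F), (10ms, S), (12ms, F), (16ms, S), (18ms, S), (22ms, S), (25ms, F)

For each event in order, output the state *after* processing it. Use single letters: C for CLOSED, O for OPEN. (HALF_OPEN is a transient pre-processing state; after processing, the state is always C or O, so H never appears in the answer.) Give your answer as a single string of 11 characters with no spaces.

Answer: CCCOOOOOCCC

Derivation:
State after each event:
  event#1 t=0ms outcome=F: state=CLOSED
  event#2 t=2ms outcome=F: state=CLOSED
  event#3 t=5ms outcome=F: state=CLOSED
  event#4 t=6ms outcome=F: state=OPEN
  event#5 t=9ms outcome=F: state=OPEN
  event#6 t=10ms outcome=S: state=OPEN
  event#7 t=12ms outcome=F: state=OPEN
  event#8 t=16ms outcome=S: state=OPEN
  event#9 t=18ms outcome=S: state=CLOSED
  event#10 t=22ms outcome=S: state=CLOSED
  event#11 t=25ms outcome=F: state=CLOSED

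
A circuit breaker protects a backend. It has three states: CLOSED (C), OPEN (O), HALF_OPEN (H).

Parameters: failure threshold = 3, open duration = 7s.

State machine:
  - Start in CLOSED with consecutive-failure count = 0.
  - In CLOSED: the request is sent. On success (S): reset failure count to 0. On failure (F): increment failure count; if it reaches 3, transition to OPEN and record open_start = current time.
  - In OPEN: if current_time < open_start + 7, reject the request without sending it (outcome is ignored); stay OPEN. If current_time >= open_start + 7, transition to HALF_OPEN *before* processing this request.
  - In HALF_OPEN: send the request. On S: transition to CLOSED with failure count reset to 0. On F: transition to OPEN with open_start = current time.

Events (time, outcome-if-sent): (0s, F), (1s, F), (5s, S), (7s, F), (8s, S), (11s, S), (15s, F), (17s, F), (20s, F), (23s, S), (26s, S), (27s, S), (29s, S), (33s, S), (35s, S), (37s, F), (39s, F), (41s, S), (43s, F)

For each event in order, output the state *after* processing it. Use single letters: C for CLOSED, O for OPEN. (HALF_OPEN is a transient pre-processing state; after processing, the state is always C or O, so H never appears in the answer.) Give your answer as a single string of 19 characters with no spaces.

Answer: CCCCCCCCOOOCCCCCCCC

Derivation:
State after each event:
  event#1 t=0s outcome=F: state=CLOSED
  event#2 t=1s outcome=F: state=CLOSED
  event#3 t=5s outcome=S: state=CLOSED
  event#4 t=7s outcome=F: state=CLOSED
  event#5 t=8s outcome=S: state=CLOSED
  event#6 t=11s outcome=S: state=CLOSED
  event#7 t=15s outcome=F: state=CLOSED
  event#8 t=17s outcome=F: state=CLOSED
  event#9 t=20s outcome=F: state=OPEN
  event#10 t=23s outcome=S: state=OPEN
  event#11 t=26s outcome=S: state=OPEN
  event#12 t=27s outcome=S: state=CLOSED
  event#13 t=29s outcome=S: state=CLOSED
  event#14 t=33s outcome=S: state=CLOSED
  event#15 t=35s outcome=S: state=CLOSED
  event#16 t=37s outcome=F: state=CLOSED
  event#17 t=39s outcome=F: state=CLOSED
  event#18 t=41s outcome=S: state=CLOSED
  event#19 t=43s outcome=F: state=CLOSED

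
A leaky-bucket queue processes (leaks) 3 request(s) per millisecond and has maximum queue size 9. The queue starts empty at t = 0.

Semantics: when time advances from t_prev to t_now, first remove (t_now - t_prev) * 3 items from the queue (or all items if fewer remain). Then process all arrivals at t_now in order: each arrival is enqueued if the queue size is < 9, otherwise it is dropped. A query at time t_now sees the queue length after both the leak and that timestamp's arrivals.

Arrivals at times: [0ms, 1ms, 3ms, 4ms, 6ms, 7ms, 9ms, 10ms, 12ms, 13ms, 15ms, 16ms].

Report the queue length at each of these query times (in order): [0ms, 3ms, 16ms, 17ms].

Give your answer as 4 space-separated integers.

Answer: 1 1 1 0

Derivation:
Queue lengths at query times:
  query t=0ms: backlog = 1
  query t=3ms: backlog = 1
  query t=16ms: backlog = 1
  query t=17ms: backlog = 0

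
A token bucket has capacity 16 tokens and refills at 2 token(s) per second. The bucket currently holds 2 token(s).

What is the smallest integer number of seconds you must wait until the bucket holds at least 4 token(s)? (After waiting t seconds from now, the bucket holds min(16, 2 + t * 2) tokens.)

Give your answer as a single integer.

Answer: 1

Derivation:
Need 2 + t * 2 >= 4, so t >= 2/2.
Smallest integer t = ceil(2/2) = 1.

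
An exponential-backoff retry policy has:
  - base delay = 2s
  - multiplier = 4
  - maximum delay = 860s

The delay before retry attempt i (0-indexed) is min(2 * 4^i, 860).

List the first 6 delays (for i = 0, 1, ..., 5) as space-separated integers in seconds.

Answer: 2 8 32 128 512 860

Derivation:
Computing each delay:
  i=0: min(2*4^0, 860) = 2
  i=1: min(2*4^1, 860) = 8
  i=2: min(2*4^2, 860) = 32
  i=3: min(2*4^3, 860) = 128
  i=4: min(2*4^4, 860) = 512
  i=5: min(2*4^5, 860) = 860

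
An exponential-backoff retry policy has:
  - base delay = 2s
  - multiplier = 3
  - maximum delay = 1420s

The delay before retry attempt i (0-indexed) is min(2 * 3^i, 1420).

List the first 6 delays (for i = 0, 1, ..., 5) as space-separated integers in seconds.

Answer: 2 6 18 54 162 486

Derivation:
Computing each delay:
  i=0: min(2*3^0, 1420) = 2
  i=1: min(2*3^1, 1420) = 6
  i=2: min(2*3^2, 1420) = 18
  i=3: min(2*3^3, 1420) = 54
  i=4: min(2*3^4, 1420) = 162
  i=5: min(2*3^5, 1420) = 486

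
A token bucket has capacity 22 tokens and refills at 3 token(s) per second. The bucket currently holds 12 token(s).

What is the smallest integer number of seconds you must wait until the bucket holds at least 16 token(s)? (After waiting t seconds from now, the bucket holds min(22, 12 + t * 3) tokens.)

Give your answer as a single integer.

Need 12 + t * 3 >= 16, so t >= 4/3.
Smallest integer t = ceil(4/3) = 2.

Answer: 2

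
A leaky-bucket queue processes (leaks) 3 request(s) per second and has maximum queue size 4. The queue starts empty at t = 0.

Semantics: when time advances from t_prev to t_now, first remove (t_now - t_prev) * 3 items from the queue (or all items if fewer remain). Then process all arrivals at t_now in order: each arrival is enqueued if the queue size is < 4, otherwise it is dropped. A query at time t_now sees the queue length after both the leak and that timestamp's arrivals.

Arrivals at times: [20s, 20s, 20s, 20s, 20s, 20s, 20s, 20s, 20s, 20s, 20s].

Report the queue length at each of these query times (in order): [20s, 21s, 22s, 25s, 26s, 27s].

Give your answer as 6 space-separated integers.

Answer: 4 1 0 0 0 0

Derivation:
Queue lengths at query times:
  query t=20s: backlog = 4
  query t=21s: backlog = 1
  query t=22s: backlog = 0
  query t=25s: backlog = 0
  query t=26s: backlog = 0
  query t=27s: backlog = 0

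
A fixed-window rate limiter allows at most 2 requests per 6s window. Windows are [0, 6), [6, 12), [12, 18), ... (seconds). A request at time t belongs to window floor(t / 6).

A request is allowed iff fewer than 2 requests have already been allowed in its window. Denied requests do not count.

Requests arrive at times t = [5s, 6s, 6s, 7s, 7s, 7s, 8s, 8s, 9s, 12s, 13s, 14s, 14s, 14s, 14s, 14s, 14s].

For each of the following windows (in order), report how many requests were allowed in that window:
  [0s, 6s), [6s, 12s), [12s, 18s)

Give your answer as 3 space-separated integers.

Processing requests:
  req#1 t=5s (window 0): ALLOW
  req#2 t=6s (window 1): ALLOW
  req#3 t=6s (window 1): ALLOW
  req#4 t=7s (window 1): DENY
  req#5 t=7s (window 1): DENY
  req#6 t=7s (window 1): DENY
  req#7 t=8s (window 1): DENY
  req#8 t=8s (window 1): DENY
  req#9 t=9s (window 1): DENY
  req#10 t=12s (window 2): ALLOW
  req#11 t=13s (window 2): ALLOW
  req#12 t=14s (window 2): DENY
  req#13 t=14s (window 2): DENY
  req#14 t=14s (window 2): DENY
  req#15 t=14s (window 2): DENY
  req#16 t=14s (window 2): DENY
  req#17 t=14s (window 2): DENY

Allowed counts by window: 1 2 2

Answer: 1 2 2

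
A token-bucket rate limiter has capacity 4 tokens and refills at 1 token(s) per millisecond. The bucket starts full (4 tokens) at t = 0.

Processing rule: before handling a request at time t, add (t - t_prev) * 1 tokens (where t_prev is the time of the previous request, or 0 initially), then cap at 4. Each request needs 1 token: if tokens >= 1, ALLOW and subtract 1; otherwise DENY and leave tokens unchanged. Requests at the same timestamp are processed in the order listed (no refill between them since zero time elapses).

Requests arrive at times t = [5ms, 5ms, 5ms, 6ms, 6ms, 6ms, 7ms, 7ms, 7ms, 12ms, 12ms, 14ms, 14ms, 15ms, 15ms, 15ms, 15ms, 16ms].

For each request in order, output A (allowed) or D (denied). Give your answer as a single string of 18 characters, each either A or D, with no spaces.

Simulating step by step:
  req#1 t=5ms: ALLOW
  req#2 t=5ms: ALLOW
  req#3 t=5ms: ALLOW
  req#4 t=6ms: ALLOW
  req#5 t=6ms: ALLOW
  req#6 t=6ms: DENY
  req#7 t=7ms: ALLOW
  req#8 t=7ms: DENY
  req#9 t=7ms: DENY
  req#10 t=12ms: ALLOW
  req#11 t=12ms: ALLOW
  req#12 t=14ms: ALLOW
  req#13 t=14ms: ALLOW
  req#14 t=15ms: ALLOW
  req#15 t=15ms: ALLOW
  req#16 t=15ms: ALLOW
  req#17 t=15ms: DENY
  req#18 t=16ms: ALLOW

Answer: AAAAADADDAAAAAAADA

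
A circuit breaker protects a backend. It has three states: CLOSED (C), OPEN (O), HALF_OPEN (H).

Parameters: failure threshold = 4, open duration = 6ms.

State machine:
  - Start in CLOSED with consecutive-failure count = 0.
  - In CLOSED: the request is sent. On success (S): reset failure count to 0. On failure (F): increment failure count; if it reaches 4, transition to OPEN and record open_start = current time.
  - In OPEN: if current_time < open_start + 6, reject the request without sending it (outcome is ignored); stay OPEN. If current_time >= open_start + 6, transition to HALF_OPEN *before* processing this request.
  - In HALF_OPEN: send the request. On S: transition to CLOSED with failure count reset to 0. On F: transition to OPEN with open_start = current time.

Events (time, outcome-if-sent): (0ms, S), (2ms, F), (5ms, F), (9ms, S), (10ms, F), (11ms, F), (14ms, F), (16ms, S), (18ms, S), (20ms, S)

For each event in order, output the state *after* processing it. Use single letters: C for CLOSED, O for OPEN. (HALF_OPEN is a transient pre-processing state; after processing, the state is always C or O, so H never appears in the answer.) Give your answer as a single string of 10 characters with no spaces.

Answer: CCCCCCCCCC

Derivation:
State after each event:
  event#1 t=0ms outcome=S: state=CLOSED
  event#2 t=2ms outcome=F: state=CLOSED
  event#3 t=5ms outcome=F: state=CLOSED
  event#4 t=9ms outcome=S: state=CLOSED
  event#5 t=10ms outcome=F: state=CLOSED
  event#6 t=11ms outcome=F: state=CLOSED
  event#7 t=14ms outcome=F: state=CLOSED
  event#8 t=16ms outcome=S: state=CLOSED
  event#9 t=18ms outcome=S: state=CLOSED
  event#10 t=20ms outcome=S: state=CLOSED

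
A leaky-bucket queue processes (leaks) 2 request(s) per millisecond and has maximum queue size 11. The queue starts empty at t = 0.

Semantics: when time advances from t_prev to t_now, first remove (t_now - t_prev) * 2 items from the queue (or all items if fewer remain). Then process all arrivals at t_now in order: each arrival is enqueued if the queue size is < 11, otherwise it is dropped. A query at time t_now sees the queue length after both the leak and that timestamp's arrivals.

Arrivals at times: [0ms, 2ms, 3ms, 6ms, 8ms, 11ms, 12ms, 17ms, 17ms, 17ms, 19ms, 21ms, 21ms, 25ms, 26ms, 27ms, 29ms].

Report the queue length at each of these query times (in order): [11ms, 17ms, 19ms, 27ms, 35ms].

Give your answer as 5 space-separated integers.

Queue lengths at query times:
  query t=11ms: backlog = 1
  query t=17ms: backlog = 3
  query t=19ms: backlog = 1
  query t=27ms: backlog = 1
  query t=35ms: backlog = 0

Answer: 1 3 1 1 0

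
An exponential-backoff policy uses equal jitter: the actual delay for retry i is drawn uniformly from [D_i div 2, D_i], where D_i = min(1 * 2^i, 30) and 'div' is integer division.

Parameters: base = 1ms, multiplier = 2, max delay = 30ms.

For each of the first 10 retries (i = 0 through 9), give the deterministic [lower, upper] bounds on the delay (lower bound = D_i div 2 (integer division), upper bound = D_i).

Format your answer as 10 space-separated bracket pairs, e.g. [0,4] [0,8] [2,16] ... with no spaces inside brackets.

Answer: [0,1] [1,2] [2,4] [4,8] [8,16] [15,30] [15,30] [15,30] [15,30] [15,30]

Derivation:
Computing bounds per retry:
  i=0: D_i=min(1*2^0,30)=1, bounds=[0,1]
  i=1: D_i=min(1*2^1,30)=2, bounds=[1,2]
  i=2: D_i=min(1*2^2,30)=4, bounds=[2,4]
  i=3: D_i=min(1*2^3,30)=8, bounds=[4,8]
  i=4: D_i=min(1*2^4,30)=16, bounds=[8,16]
  i=5: D_i=min(1*2^5,30)=30, bounds=[15,30]
  i=6: D_i=min(1*2^6,30)=30, bounds=[15,30]
  i=7: D_i=min(1*2^7,30)=30, bounds=[15,30]
  i=8: D_i=min(1*2^8,30)=30, bounds=[15,30]
  i=9: D_i=min(1*2^9,30)=30, bounds=[15,30]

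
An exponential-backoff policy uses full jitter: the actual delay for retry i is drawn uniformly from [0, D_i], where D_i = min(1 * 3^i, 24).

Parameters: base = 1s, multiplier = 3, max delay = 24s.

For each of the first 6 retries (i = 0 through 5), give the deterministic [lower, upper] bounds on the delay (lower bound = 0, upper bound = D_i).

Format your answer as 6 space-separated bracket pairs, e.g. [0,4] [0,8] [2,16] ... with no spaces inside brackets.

Computing bounds per retry:
  i=0: D_i=min(1*3^0,24)=1, bounds=[0,1]
  i=1: D_i=min(1*3^1,24)=3, bounds=[0,3]
  i=2: D_i=min(1*3^2,24)=9, bounds=[0,9]
  i=3: D_i=min(1*3^3,24)=24, bounds=[0,24]
  i=4: D_i=min(1*3^4,24)=24, bounds=[0,24]
  i=5: D_i=min(1*3^5,24)=24, bounds=[0,24]

Answer: [0,1] [0,3] [0,9] [0,24] [0,24] [0,24]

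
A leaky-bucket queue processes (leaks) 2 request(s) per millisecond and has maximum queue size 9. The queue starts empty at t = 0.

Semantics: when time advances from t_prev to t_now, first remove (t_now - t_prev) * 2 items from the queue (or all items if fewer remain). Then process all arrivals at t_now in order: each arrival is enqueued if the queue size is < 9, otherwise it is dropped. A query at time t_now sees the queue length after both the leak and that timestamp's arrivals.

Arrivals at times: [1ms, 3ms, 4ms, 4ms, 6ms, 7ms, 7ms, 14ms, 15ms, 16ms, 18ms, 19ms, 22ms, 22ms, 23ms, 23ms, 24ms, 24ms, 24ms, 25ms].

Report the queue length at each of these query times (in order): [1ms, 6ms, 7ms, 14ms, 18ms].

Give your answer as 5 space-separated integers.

Queue lengths at query times:
  query t=1ms: backlog = 1
  query t=6ms: backlog = 1
  query t=7ms: backlog = 2
  query t=14ms: backlog = 1
  query t=18ms: backlog = 1

Answer: 1 1 2 1 1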